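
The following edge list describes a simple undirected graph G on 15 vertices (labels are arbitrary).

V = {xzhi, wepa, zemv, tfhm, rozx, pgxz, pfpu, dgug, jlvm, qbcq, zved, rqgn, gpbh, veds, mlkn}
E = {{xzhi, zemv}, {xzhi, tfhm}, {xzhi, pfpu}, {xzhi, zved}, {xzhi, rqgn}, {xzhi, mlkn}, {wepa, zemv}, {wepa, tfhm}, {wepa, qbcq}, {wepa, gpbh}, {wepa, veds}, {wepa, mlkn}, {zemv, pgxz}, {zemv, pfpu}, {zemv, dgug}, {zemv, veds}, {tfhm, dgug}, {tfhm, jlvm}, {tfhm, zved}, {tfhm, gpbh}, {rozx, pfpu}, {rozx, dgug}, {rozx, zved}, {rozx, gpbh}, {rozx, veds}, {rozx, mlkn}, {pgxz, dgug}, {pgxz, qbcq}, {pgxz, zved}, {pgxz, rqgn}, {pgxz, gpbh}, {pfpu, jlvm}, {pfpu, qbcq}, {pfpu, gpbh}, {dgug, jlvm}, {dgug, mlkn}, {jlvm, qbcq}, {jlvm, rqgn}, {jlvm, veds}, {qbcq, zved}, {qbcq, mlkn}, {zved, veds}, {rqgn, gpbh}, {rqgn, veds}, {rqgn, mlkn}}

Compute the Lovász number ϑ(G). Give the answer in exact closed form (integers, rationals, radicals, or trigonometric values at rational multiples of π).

deg(pgxz) = 6; N(pgxz) = {zemv, dgug, qbcq, zved, rqgn, gpbh}.
Vertex qbcq has 6 neighbors: wepa, pgxz, pfpu, jlvm, zved, mlkn.
Vertex xzhi has 6 neighbors: zemv, tfhm, pfpu, zved, rqgn, mlkn.
N(rozx) = {pfpu, dgug, zved, gpbh, veds, mlkn}, |N(rozx)| = 6.
G on 15 vertices is 6-regular; Kneser-type, 2-subsets of [6].
spec(A) ≈ [6.0, 1.0, -3.0] (distinct, 3 d.p.).
λ_max=6, λ_min=-3; ϑ = −15·λ_min/(λ_max−λ_min) = 5.
Numerically 5.000000.

5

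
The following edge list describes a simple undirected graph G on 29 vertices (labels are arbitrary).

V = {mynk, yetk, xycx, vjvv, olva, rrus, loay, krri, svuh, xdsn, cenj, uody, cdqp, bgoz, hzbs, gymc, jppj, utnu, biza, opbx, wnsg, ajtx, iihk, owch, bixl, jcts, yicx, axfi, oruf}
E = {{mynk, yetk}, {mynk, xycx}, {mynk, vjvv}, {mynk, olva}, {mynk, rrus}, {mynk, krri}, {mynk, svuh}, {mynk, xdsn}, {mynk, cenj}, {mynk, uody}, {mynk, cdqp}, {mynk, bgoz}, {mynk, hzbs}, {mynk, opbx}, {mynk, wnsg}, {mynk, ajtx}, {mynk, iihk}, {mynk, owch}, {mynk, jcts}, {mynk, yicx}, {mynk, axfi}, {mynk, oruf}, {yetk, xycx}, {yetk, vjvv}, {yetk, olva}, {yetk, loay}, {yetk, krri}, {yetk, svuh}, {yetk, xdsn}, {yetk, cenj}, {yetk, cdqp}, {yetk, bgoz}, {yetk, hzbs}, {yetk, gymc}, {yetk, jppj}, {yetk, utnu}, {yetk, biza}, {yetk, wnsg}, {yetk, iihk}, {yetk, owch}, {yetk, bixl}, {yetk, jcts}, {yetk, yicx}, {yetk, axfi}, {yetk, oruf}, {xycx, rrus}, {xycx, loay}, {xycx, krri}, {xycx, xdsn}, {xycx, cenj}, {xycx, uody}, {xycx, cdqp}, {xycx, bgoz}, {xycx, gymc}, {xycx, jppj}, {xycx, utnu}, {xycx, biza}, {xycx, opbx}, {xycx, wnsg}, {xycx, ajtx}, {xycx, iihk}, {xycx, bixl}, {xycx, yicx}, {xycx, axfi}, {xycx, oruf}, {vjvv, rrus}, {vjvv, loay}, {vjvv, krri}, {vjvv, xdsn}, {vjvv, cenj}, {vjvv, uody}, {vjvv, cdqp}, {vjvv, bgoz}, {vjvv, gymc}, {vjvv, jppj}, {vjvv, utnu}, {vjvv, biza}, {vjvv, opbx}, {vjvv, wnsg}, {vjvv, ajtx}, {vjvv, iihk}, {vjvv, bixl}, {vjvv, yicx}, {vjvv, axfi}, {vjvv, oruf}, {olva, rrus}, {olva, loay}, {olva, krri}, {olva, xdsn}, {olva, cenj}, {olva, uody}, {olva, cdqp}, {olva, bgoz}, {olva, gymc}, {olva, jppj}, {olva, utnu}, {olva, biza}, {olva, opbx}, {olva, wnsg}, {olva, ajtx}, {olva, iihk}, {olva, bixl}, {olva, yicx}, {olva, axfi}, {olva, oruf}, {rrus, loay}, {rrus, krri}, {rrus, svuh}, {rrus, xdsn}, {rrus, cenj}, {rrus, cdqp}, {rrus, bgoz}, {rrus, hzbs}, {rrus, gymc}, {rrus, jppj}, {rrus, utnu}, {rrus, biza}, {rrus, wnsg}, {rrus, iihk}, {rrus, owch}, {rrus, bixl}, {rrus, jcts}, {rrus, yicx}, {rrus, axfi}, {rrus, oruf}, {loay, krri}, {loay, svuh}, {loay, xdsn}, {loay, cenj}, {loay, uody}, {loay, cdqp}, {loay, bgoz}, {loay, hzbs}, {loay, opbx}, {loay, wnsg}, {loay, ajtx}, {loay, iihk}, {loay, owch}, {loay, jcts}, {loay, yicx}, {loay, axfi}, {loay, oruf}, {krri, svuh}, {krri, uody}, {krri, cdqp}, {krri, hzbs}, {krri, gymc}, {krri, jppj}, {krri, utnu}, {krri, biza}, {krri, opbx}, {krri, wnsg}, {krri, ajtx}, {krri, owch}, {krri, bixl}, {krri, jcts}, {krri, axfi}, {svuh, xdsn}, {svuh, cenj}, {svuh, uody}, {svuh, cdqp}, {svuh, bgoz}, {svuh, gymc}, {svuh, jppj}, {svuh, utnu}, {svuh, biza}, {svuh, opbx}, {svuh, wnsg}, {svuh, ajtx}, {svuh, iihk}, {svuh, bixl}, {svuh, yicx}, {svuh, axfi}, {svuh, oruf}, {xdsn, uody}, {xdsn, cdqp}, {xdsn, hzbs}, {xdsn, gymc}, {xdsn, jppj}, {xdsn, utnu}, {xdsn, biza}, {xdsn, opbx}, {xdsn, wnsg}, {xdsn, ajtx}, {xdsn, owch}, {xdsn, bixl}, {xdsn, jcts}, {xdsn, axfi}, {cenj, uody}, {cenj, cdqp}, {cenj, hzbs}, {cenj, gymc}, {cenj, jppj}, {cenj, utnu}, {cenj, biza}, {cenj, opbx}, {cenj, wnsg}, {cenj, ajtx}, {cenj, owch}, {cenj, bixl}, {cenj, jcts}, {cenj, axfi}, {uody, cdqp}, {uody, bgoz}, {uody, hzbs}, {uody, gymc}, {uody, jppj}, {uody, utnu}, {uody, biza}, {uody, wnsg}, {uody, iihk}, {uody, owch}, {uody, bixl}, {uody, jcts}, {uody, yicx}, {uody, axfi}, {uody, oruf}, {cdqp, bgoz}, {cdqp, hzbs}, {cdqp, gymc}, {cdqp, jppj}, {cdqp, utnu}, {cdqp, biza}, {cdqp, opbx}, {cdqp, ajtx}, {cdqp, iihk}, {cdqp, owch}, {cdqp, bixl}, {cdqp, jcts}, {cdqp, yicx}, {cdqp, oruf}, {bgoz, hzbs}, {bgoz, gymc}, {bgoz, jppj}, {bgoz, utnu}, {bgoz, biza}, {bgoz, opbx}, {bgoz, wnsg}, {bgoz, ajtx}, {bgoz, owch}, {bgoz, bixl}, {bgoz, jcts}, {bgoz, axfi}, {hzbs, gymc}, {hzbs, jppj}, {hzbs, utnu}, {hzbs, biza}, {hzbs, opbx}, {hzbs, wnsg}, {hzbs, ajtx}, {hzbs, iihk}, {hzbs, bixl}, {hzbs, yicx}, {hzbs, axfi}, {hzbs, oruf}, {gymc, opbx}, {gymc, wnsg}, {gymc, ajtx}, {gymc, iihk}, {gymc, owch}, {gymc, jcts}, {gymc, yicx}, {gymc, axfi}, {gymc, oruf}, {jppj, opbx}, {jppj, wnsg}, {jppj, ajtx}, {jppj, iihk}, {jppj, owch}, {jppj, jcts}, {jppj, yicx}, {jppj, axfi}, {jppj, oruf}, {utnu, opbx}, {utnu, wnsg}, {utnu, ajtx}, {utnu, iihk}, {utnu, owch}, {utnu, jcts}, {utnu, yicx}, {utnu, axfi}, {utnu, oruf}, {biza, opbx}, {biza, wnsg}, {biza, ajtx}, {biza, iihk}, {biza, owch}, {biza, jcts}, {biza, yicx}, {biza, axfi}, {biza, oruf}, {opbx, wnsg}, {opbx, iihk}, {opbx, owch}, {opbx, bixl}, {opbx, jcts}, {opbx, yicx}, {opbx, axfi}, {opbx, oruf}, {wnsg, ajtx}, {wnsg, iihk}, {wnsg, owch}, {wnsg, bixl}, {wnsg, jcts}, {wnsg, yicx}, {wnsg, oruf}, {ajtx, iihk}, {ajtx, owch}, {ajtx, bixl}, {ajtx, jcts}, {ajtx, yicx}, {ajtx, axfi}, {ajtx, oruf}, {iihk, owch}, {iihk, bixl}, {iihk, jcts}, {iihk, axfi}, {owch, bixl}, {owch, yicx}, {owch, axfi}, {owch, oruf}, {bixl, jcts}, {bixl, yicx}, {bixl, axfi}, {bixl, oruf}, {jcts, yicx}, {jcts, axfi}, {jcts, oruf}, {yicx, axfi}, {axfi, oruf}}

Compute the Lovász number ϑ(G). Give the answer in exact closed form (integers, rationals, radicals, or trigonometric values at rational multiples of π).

7

N(xdsn) = {mynk, yetk, xycx, vjvv, olva, rrus, loay, svuh, uody, cdqp, hzbs, gymc, jppj, utnu, biza, opbx, wnsg, ajtx, owch, bixl, jcts, axfi}, |N(xdsn)| = 22.
Vertex hzbs has 22 neighbors: mynk, yetk, rrus, loay, krri, xdsn, cenj, uody, cdqp, bgoz, gymc, jppj, utnu, biza, opbx, wnsg, ajtx, iihk, bixl, yicx, axfi, oruf.
N(loay) = {yetk, xycx, vjvv, olva, rrus, krri, svuh, xdsn, cenj, uody, cdqp, bgoz, hzbs, opbx, wnsg, ajtx, iihk, owch, jcts, yicx, axfi, oruf}, |N(loay)| = 22.
Vertex krri has 22 neighbors: mynk, yetk, xycx, vjvv, olva, rrus, loay, svuh, uody, cdqp, hzbs, gymc, jppj, utnu, biza, opbx, wnsg, ajtx, owch, bixl, jcts, axfi.
5 parts of sizes [7, 7, 7, 5, 3]; α(G) = 7 = ϑ (perfect).
≈ 7.000000000 (to 9 d.p.).
Sandwich: α(G)=7 ≤ ϑ(G)=7 ≤ χ(Ḡ)=7 (collapsed).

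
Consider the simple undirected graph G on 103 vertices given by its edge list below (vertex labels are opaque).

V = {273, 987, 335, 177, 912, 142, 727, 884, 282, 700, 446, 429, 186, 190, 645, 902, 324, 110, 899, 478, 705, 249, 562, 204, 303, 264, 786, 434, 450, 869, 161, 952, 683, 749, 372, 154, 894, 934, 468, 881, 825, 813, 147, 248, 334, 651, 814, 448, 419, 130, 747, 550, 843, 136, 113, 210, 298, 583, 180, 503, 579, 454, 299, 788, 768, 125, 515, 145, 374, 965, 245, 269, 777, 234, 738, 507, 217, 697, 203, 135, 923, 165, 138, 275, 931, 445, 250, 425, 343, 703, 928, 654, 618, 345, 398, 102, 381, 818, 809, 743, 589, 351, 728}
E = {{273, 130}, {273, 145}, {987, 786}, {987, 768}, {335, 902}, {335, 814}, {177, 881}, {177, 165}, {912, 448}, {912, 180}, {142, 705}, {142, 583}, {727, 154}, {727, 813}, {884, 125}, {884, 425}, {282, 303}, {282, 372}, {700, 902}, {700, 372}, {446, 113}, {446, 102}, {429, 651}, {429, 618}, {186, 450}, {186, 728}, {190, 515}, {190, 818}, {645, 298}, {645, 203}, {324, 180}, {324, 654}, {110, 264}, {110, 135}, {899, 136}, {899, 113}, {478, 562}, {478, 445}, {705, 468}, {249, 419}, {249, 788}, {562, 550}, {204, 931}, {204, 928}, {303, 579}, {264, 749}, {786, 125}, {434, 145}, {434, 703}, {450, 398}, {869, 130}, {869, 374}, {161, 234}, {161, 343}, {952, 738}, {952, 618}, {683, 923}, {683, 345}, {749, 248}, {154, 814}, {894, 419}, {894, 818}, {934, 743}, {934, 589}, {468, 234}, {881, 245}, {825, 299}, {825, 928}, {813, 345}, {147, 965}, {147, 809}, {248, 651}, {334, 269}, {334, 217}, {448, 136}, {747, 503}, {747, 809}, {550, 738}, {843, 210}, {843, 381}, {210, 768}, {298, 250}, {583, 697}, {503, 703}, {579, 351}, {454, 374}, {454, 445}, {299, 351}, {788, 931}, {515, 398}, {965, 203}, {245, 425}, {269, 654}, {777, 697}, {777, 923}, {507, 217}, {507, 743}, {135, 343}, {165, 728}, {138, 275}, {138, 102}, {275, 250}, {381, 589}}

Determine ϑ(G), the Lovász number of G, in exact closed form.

103*cos(pi/103)/(cos(pi/103) + 1)

N(503) = {747, 703}, |N(503)| = 2.
N(445) = {478, 454}, |N(445)| = 2.
deg(351) = 2; N(351) = {579, 299}.
deg(374) = 2; N(374) = {869, 454}.
2-regular, N=103; this is C_{103}, the 103-cycle.
A has 52 distinct eigenvalues ≈ [2.0, 1.996, 1.985, 1.967, 1.941, 1.908, 1.868, 1.82, 1.767, 1.706, 1.639, 1.566, 1.488, 1.403, 1.314, 1.22, 1.121, 1.018, 0.911, 0.8, 0.687, 0.571, 0.454, 0.334, 0.213, 0.091, -0.03, -0.152, -0.274, -0.394, -0.513, -0.63, -0.744, -0.856, -0.965, -1.07, -1.171, -1.267, -1.359, -1.446, -1.528, -1.604, -1.673, -1.737, -1.794, -1.845, -1.888, -1.925, -1.955, -1.977, -1.992, -1.999].
Lovász: ϑ = −103(-2*cos(pi/103))/(2+-(-1)*2*cos(pi/103)) = 103*cos(pi/103)/(cos(pi/103) + 1).
Numerically 51.488020467.
51 ≤ 103*cos(pi/103)/(cos(pi/103) + 1) ≤ 52: both strict.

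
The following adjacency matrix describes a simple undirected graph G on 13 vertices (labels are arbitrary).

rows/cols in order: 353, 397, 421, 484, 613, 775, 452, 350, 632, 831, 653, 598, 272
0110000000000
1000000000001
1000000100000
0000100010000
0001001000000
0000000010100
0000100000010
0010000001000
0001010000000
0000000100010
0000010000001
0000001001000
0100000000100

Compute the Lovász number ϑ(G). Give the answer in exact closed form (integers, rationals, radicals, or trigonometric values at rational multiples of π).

13*cos(pi/13)/(cos(pi/13) + 1)

N(397) = {353, 272}, |N(397)| = 2.
N(484) = {613, 632}, |N(484)| = 2.
N(613) = {484, 452}, |N(613)| = 2.
Vertex 350 has 2 neighbors: 421, 831.
G on 13 vertices is 2-regular; the odd cycle C_{13}.
spec(A) ≈ [2.0, 1.770912, 1.136129, 0.241073, -0.70921, -1.497021, -1.941884] (distinct, 6 d.p.).
Lovász (edge-transitive): ϑ = −13·(-2*cos(pi/13))/((2)−(-2*cos(pi/13))) = 13*cos(pi/13)/(cos(pi/13) + 1).
ϑ(G) ≈ 6.40417.
α=6, χ(Ḡ)=7; ϑ=13*cos(pi/13)/(cos(pi/13) + 1) lies between (both strict).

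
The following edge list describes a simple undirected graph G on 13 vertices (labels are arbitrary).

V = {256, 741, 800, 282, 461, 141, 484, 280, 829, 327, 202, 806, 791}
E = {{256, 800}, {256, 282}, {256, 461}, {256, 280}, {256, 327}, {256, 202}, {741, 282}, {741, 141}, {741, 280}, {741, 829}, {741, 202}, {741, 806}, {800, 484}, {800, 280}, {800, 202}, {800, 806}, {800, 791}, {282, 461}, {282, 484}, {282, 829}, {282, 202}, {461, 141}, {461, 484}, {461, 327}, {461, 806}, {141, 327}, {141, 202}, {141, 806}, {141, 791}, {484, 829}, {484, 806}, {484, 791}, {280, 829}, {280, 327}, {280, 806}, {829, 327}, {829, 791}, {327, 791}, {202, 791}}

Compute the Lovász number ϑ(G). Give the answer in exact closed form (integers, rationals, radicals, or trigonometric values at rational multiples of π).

sqrt(13)

N(800) = {256, 484, 280, 202, 806, 791}, |N(800)| = 6.
Vertex 806 has 6 neighbors: 741, 800, 461, 141, 484, 280.
deg(461) = 6; N(461) = {256, 282, 141, 484, 327, 806}.
deg(327) = 6; N(327) = {256, 461, 141, 280, 829, 791}.
Every vertex has degree 6 (N=13); strongly regular (13,6,2,3).
spec(A) ≈ [6.0, 1.3028, -2.3028] (distinct, 4 d.p.).
−13·(-sqrt(13)/2 - 1/2) / ((6)−(-sqrt(13)/2 - 1/2)) = sqrt(13) = ϑ(G).
≈ 3.60555128 (to 8 d.p.).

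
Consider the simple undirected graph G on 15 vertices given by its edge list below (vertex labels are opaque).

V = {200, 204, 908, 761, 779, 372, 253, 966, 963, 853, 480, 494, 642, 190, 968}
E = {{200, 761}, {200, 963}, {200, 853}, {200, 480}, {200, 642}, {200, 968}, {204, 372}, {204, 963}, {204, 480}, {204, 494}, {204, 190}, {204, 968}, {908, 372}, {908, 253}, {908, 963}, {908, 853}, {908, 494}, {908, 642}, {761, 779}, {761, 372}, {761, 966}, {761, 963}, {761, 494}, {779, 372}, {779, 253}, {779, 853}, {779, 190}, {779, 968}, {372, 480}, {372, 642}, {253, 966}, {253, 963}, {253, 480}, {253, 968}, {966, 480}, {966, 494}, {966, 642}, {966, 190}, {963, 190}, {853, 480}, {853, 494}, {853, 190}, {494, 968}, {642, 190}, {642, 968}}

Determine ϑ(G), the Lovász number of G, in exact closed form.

N(372) = {204, 908, 761, 779, 480, 642}, |N(372)| = 6.
Vertex 966 has 6 neighbors: 761, 253, 480, 494, 642, 190.
Vertex 494 has 6 neighbors: 204, 908, 761, 966, 853, 968.
deg(968) = 6; N(968) = {200, 204, 779, 253, 494, 642}.
15-vertex 6-regular graph: Kneser-type, 2-subsets of [6].
spec(A) ≈ [6.0, 1.0, -3.0] (distinct, 3 d.p.).
ϑ = −N·λ_min/(λ_max−λ_min) = −15·(-3)/(6−(-3)) = 5.
Numerically 5.0000000.

5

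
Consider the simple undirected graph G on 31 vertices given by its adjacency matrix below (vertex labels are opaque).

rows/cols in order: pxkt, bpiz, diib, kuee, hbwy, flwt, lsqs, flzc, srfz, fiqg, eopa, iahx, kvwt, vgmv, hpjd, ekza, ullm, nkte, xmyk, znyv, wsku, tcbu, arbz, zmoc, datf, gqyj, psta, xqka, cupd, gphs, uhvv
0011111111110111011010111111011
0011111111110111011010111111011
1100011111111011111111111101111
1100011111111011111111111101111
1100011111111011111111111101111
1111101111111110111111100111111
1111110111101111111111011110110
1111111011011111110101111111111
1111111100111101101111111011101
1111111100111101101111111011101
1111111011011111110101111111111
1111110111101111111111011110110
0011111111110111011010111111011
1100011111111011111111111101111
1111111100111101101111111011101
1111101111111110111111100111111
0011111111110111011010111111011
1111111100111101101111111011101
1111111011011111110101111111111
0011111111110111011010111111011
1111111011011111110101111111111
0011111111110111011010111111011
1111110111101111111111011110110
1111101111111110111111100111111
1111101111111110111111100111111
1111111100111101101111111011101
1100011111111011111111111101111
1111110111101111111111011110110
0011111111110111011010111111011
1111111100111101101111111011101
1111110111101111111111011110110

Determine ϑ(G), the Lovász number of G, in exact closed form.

deg(pxkt) = 24; N(pxkt) = {diib, kuee, hbwy, flwt, lsqs, flzc, srfz, fiqg, eopa, iahx, vgmv, hpjd, ekza, nkte, xmyk, wsku, arbz, zmoc, datf, gqyj, psta, xqka, gphs, uhvv}.
deg(lsqs) = 26; N(lsqs) = {pxkt, bpiz, diib, kuee, hbwy, flwt, flzc, srfz, fiqg, eopa, kvwt, vgmv, hpjd, ekza, ullm, nkte, xmyk, znyv, wsku, tcbu, zmoc, datf, gqyj, psta, cupd, gphs}.
deg(vgmv) = 26; N(vgmv) = {pxkt, bpiz, flwt, lsqs, flzc, srfz, fiqg, eopa, iahx, kvwt, hpjd, ekza, ullm, nkte, xmyk, znyv, wsku, tcbu, arbz, zmoc, datf, gqyj, xqka, cupd, gphs, uhvv}.
deg(srfz) = 25; N(srfz) = {pxkt, bpiz, diib, kuee, hbwy, flwt, lsqs, flzc, eopa, iahx, kvwt, vgmv, ekza, ullm, xmyk, znyv, wsku, tcbu, arbz, zmoc, datf, psta, xqka, cupd, uhvv}.
K_{7,6,5,5,4,4} (perfect); ϑ(G) = α(G) = max{7,6,5,5,4,4} = 7.
Numerically 7.0000000.
Check 7 ≤ 7 ≤ 7: collapsed.

7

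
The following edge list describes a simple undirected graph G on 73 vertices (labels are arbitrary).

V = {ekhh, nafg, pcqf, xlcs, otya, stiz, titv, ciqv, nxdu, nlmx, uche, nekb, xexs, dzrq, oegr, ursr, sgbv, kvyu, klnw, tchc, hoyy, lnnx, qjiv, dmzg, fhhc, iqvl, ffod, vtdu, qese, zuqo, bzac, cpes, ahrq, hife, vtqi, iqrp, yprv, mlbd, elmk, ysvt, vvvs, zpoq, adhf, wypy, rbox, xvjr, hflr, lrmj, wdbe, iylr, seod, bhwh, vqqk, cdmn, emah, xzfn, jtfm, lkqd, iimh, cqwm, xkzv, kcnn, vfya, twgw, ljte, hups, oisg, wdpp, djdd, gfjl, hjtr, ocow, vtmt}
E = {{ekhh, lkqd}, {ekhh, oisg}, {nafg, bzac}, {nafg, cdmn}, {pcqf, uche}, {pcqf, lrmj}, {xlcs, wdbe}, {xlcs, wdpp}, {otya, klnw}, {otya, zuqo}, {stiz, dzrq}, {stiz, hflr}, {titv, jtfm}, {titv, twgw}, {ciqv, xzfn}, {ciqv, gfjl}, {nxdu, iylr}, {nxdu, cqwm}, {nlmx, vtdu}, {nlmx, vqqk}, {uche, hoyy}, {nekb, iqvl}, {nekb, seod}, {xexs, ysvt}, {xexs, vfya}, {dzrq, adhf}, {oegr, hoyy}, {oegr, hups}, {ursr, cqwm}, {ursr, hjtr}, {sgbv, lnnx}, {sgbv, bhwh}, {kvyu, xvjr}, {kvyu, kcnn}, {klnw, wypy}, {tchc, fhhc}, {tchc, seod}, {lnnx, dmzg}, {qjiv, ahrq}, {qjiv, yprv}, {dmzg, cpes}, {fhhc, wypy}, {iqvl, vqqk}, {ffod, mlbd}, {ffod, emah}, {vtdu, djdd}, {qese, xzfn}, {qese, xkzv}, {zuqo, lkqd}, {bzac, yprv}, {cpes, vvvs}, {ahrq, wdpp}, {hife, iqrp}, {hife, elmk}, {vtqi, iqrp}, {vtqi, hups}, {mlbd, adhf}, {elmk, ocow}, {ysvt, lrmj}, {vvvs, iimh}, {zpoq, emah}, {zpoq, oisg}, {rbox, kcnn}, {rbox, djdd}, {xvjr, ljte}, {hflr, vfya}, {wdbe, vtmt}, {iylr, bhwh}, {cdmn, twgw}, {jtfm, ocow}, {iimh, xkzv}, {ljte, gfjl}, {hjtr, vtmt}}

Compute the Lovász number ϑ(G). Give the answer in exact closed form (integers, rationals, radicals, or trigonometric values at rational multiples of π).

73*cos(pi/73)/(cos(pi/73) + 1)

deg(cdmn) = 2; N(cdmn) = {nafg, twgw}.
Vertex lkqd has 2 neighbors: ekhh, zuqo.
N(jtfm) = {titv, ocow}, |N(jtfm)| = 2.
Vertex cpes has 2 neighbors: dmzg, vvvs.
deg(v) = 2 for all v (|V|=73); this is C_{73}, the 73-cycle.
A has 37 distinct eigenvalues ≈ [2.0, 1.9926, 1.97044, 1.9337, 1.88263, 1.81764, 1.73918, 1.64785, 1.54431, 1.42935, 1.3038, 1.1686, 1.02474, 0.8733, 0.7154, 0.55219, 0.3849, 0.21476, 0.04303, -0.12902, -0.30011, -0.46898, -0.63438, -0.79509, -0.9499, -1.09769, -1.23734, -1.36784, -1.48821, -1.59756, -1.69508, -1.78006, -1.85185, -1.90993, -1.95388, -1.98335, -1.99815].
ϑ = −N·λ_min/(λ_max−λ_min) = −73·(-2*cos(pi/73))/(2−(-2*cos(pi/73))) = 73*cos(pi/73)/(cos(pi/73) + 1).
Numerically 36.483094774.
α=36, χ(Ḡ)=37; ϑ=73*cos(pi/73)/(cos(pi/73) + 1) lies between (both strict).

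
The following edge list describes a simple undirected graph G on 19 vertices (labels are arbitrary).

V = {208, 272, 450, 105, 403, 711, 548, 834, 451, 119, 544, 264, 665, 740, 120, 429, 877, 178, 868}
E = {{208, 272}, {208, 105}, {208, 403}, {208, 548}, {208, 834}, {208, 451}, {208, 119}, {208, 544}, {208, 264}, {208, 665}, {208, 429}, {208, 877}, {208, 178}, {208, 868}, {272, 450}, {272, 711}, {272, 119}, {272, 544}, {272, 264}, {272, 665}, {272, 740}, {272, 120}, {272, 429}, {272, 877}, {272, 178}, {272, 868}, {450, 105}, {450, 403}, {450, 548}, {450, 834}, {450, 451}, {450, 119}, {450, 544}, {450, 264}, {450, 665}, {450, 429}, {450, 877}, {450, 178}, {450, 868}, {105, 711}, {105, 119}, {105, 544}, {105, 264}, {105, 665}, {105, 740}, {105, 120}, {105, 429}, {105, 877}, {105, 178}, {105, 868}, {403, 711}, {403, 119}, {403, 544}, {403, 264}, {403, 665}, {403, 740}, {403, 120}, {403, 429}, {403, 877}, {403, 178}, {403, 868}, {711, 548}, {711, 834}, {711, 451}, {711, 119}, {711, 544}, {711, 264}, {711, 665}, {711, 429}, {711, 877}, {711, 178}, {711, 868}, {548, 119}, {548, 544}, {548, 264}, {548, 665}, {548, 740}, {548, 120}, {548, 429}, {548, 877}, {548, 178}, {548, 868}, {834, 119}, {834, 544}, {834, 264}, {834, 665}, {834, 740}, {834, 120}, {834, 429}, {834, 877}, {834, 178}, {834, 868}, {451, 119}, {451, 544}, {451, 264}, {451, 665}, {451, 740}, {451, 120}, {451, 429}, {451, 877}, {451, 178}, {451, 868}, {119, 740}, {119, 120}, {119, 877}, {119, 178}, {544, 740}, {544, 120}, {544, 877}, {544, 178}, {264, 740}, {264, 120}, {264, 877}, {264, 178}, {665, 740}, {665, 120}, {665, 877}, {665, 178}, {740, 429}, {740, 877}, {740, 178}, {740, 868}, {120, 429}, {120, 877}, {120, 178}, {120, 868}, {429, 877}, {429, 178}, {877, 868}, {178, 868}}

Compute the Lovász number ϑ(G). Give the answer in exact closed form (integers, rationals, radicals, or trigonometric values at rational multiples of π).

6

deg(740) = 14; N(740) = {272, 105, 403, 548, 834, 451, 119, 544, 264, 665, 429, 877, 178, 868}.
deg(120) = 14; N(120) = {272, 105, 403, 548, 834, 451, 119, 544, 264, 665, 429, 877, 178, 868}.
Vertex 451 has 13 neighbors: 208, 450, 711, 119, 544, 264, 665, 740, 120, 429, 877, 178, 868.
Vertex 868 has 13 neighbors: 208, 272, 450, 105, 403, 711, 548, 834, 451, 740, 120, 877, 178.
4 parts of sizes [6, 6, 5, 2]; α(G) = 6 = ϑ (perfect).
≈ 6.0000 (to 4 d.p.).
Check 6 ≤ 6 ≤ 6: collapsed.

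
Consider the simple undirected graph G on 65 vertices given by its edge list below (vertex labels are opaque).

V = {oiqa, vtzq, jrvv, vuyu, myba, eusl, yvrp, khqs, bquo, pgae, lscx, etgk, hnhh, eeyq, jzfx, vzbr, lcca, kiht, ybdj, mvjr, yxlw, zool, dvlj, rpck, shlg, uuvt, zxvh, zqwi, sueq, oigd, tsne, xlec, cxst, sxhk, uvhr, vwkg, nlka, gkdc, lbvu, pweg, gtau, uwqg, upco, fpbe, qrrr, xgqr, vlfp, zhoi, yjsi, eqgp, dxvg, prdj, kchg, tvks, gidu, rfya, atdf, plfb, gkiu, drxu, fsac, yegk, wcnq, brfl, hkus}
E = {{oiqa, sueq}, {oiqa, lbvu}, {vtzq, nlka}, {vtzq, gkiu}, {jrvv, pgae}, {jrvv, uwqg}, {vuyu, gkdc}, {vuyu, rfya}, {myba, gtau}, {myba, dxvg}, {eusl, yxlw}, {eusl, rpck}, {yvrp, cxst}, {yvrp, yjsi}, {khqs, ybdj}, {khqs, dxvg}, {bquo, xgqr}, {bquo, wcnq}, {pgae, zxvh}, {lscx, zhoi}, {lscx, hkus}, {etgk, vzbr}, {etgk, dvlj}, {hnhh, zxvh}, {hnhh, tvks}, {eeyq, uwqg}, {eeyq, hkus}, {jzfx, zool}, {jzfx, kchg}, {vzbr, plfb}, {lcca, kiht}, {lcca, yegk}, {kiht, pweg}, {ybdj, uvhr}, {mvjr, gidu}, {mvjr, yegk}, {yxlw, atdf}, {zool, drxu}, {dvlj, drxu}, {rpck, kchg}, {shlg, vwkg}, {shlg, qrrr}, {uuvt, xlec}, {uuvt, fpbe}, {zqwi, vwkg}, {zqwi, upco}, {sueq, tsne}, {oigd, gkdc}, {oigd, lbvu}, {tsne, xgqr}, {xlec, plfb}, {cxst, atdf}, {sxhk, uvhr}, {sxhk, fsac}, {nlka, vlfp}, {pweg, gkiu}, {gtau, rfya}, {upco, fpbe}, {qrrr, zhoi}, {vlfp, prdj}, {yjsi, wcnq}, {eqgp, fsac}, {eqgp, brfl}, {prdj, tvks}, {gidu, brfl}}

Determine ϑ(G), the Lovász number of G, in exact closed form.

65*cos(pi/65)/(cos(pi/65) + 1)

N(dvlj) = {etgk, drxu}, |N(dvlj)| = 2.
deg(myba) = 2; N(myba) = {gtau, dxvg}.
deg(jrvv) = 2; N(jrvv) = {pgae, uwqg}.
N(eqgp) = {fsac, brfl}, |N(eqgp)| = 2.
65-vertex 2-regular graph: the odd cycle C_{65}.
Distinct eigenvalues (to 4 d.p.): [2.0, 1.9907, 1.9627, 1.9165, 1.8523, 1.7709, 1.6729, 1.5593, 1.4312, 1.2897, 1.1361, 0.972, 0.7987, 0.618, 0.4316, 0.2411, 0.0483, -0.1449, -0.3367, -0.5254, -0.7092, -0.8864, -1.0553, -1.2143, -1.362, -1.497, -1.618, -1.7239, -1.8137, -1.8866, -1.9419, -1.979, -1.9977].
λ_max=2, λ_min=-2*cos(pi/65); ϑ = −65·λ_min/(λ_max−λ_min) = 65*cos(pi/65)/(cos(pi/65) + 1).
≈ 32.48101260 (to 8 d.p.).
Lovász sandwich 32 ≤ 65*cos(pi/65)/(cos(pi/65) + 1) ≤ 33: both strict.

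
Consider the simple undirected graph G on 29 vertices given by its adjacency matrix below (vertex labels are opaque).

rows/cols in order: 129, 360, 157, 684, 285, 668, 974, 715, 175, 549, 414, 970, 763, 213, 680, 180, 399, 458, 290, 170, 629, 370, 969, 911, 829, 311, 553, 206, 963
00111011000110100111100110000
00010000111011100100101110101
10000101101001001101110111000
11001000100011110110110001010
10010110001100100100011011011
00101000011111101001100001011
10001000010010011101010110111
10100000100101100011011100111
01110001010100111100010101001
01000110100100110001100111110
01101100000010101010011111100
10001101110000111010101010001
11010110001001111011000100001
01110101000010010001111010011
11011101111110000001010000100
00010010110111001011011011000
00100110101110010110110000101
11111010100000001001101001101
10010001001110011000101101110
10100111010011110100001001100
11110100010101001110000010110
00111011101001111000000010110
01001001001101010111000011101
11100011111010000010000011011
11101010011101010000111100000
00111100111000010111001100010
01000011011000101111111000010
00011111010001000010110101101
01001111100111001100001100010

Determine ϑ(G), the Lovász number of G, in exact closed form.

sqrt(29)

Vertex 629 has 14 neighbors: 129, 360, 157, 684, 668, 549, 970, 213, 399, 458, 290, 829, 553, 206.
deg(763) = 14; N(763) = {129, 360, 684, 668, 974, 414, 213, 680, 180, 399, 290, 170, 911, 963}.
Vertex 829 has 14 neighbors: 129, 360, 157, 285, 974, 549, 414, 970, 213, 180, 629, 370, 969, 911.
Vertex 414 has 14 neighbors: 360, 157, 285, 668, 763, 680, 399, 290, 370, 969, 911, 829, 311, 553.
G on 29 vertices is 14-regular; SR(29,14,6,7) — a Paley graph.
The 3 distinct eigenvalues: [14.0, 2.1926, -3.1926].
With N=29: ϑ(G) = 29·(-(-sqrt(29)/2 - 1/2))/(14−(-sqrt(29)/2 - 1/2)) = sqrt(29).
≈ 5.38516481 (to 8 d.p.).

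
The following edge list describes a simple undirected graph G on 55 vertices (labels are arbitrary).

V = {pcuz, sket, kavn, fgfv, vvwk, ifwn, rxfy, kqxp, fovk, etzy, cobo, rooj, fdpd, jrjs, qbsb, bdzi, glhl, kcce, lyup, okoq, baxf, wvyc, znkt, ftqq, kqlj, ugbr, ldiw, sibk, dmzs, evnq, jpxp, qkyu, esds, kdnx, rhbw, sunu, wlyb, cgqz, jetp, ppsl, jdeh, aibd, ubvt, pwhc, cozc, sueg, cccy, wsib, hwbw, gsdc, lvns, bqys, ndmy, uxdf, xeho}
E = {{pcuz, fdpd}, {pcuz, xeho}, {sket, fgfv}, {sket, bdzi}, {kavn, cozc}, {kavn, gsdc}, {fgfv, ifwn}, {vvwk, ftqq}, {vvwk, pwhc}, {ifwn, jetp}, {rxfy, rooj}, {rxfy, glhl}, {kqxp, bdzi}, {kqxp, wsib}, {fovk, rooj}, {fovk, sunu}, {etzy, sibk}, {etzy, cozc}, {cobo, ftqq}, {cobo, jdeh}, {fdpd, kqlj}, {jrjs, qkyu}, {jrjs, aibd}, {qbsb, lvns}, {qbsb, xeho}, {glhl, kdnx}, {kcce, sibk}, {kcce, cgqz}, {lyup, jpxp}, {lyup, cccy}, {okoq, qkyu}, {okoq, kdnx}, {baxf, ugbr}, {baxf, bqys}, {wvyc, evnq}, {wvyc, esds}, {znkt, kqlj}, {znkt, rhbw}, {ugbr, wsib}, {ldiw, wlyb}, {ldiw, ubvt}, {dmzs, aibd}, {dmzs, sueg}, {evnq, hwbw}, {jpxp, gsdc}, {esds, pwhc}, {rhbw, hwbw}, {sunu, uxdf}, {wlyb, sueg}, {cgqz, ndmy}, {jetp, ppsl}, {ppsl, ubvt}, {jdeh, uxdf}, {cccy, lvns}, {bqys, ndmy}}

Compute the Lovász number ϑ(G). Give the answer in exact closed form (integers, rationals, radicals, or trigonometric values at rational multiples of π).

55*cos(pi/55)/(cos(pi/55) + 1)

N(okoq) = {qkyu, kdnx}, |N(okoq)| = 2.
Vertex pwhc has 2 neighbors: vvwk, esds.
Vertex kqlj has 2 neighbors: fdpd, znkt.
N(fdpd) = {pcuz, kqlj}, |N(fdpd)| = 2.
2-regular, N=55; this is C_{55}, the 55-cycle.
A has 28 distinct eigenvalues ≈ [2.0, 1.987, 1.948, 1.8837, 1.7948, 1.6825, 1.5483, 1.3939, 1.2213, 1.0328, 0.8308, 0.618, 0.3972, 0.1712, -0.0571, -0.2846, -0.5084, -0.7256, -0.9333, -1.1289, -1.3097, -1.4735, -1.618, -1.7415, -1.8422, -1.919, -1.9707, -1.9967].
λ_max=2, λ_min=-2*cos(pi/55); ϑ = −55·λ_min/(λ_max−λ_min) = 55*cos(pi/55)/(cos(pi/55) + 1).
ϑ(G) ≈ 27.4775569.
Check 27 ≤ 55*cos(pi/55)/(cos(pi/55) + 1) ≤ 28: both strict.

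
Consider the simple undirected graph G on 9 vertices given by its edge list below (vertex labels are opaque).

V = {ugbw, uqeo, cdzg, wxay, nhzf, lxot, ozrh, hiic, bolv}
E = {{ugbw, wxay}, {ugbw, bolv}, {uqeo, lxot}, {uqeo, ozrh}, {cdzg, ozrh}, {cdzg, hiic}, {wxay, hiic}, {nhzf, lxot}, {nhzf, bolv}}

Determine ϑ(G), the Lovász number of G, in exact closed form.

9*cos(pi/9)/(cos(pi/9) + 1)

N(cdzg) = {ozrh, hiic}, |N(cdzg)| = 2.
N(ugbw) = {wxay, bolv}, |N(ugbw)| = 2.
N(wxay) = {ugbw, hiic}, |N(wxay)| = 2.
N(hiic) = {cdzg, wxay}, |N(hiic)| = 2.
deg(v) = 2 for all v (|V|=9); the odd cycle C_{9}.
Distinct eigenvalues (to 5 d.p.): [2.0, 1.53209, 0.3473, -1.0, -1.87939].
Lovász: ϑ = −9(-2*cos(pi/9))/(2+-(-1)*2*cos(pi/9)) = 9*cos(pi/9)/(cos(pi/9) + 1).
= 4.360089581… (decimal).
Lovász sandwich 4 ≤ 9*cos(pi/9)/(cos(pi/9) + 1) ≤ 5: both strict.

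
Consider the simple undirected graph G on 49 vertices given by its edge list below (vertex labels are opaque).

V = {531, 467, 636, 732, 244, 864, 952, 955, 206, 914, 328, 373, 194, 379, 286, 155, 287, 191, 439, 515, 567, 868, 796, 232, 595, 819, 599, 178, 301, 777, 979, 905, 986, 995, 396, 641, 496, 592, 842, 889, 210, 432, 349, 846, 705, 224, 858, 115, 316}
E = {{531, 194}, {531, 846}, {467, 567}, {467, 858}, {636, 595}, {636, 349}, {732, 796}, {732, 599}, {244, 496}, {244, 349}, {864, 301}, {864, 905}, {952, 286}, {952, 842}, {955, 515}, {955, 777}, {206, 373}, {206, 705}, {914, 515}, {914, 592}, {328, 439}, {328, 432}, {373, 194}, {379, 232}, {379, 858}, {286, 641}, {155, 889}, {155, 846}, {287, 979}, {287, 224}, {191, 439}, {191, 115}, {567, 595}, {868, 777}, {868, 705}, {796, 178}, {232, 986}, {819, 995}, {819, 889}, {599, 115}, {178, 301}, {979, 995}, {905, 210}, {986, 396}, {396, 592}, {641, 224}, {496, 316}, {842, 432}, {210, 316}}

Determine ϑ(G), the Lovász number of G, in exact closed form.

Vertex 515 has 2 neighbors: 955, 914.
N(316) = {496, 210}, |N(316)| = 2.
N(995) = {819, 979}, |N(995)| = 2.
Vertex 224 has 2 neighbors: 287, 641.
deg(v) = 2 for all v (|V|=49); this is C_{49}, the 49-cycle.
The 25 distinct eigenvalues: [2.0, 1.98358, 1.93459, 1.85383, 1.74264, 1.60283, 1.4367, 1.24698, 1.03679, 0.80957, 0.56906, 0.3192, 0.0641, -0.19205, -0.44504, -0.69073, -0.92508, -1.14423, -1.3446, -1.52289, -1.67618, -1.80194, -1.89811, -1.96312, -1.99589].
Lovász (edge-transitive): ϑ = −49·(-2*cos(pi/49))/((2)−(-2*cos(pi/49))) = 49*cos(pi/49)/(cos(pi/49) + 1).
Numerically 24.474805.
α=24, χ(Ḡ)=25; ϑ=49*cos(pi/49)/(cos(pi/49) + 1) lies between (both strict).

49*cos(pi/49)/(cos(pi/49) + 1)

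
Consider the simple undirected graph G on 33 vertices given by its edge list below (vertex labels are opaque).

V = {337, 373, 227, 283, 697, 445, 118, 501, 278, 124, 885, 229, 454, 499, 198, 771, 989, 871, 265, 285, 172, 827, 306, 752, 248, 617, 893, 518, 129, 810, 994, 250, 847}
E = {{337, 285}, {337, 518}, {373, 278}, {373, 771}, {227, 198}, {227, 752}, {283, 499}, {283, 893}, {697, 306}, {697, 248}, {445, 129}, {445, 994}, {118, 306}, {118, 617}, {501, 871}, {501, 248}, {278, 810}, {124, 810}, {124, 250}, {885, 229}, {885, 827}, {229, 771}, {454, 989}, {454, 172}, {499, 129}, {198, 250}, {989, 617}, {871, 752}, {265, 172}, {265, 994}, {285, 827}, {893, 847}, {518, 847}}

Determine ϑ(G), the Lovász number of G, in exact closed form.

Vertex 248 has 2 neighbors: 697, 501.
N(847) = {893, 518}, |N(847)| = 2.
deg(871) = 2; N(871) = {501, 752}.
deg(285) = 2; N(285) = {337, 827}.
deg(v) = 2 for all v (|V|=33); a single 33-cycle (edge-transitive).
The 17 distinct eigenvalues: [2.0, 1.964, 1.857, 1.683, 1.447, 1.16, 0.831, 0.472, 0.095, -0.285, -0.654, -1.0, -1.31, -1.572, -1.778, -1.919, -1.991].
With N=33: ϑ(G) = 33·(-(-1)*2*cos(pi/33))/(2−(-2*cos(pi/33))) = 33*cos(pi/33)/(cos(pi/33) + 1).
≈ 16.46256 (to 5 d.p.).
Check 16 ≤ 33*cos(pi/33)/(cos(pi/33) + 1) ≤ 17: both strict.

33*cos(pi/33)/(cos(pi/33) + 1)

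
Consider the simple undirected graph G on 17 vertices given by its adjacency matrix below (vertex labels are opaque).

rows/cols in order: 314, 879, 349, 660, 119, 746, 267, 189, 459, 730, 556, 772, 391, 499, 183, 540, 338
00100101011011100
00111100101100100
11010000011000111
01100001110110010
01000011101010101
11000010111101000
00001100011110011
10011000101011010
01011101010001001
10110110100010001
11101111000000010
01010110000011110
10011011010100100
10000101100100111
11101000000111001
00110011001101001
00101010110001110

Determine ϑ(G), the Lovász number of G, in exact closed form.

sqrt(17)

Vertex 556 has 8 neighbors: 314, 879, 349, 119, 746, 267, 189, 540.
Vertex 879 has 8 neighbors: 349, 660, 119, 746, 459, 556, 772, 183.
N(499) = {314, 746, 189, 459, 772, 183, 540, 338}, |N(499)| = 8.
N(772) = {879, 660, 746, 267, 391, 499, 183, 540}, |N(772)| = 8.
Every vertex has degree 8 (N=17); strongly regular (17,8,3,4).
spec(A) ≈ [8.0, 1.56155, -2.56155] (distinct, 5 d.p.).
With N=17: ϑ(G) = 17·(-(-sqrt(17)/2 - 1/2))/(8−(-sqrt(17)/2 - 1/2)) = sqrt(17).
ϑ(G) ≈ 4.1231.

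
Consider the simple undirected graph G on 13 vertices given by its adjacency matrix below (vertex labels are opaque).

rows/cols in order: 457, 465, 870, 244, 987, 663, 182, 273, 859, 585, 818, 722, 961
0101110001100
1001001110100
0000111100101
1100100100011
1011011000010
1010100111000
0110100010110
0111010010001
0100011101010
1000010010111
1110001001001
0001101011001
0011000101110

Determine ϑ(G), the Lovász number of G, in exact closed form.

sqrt(13)

Vertex 585 has 6 neighbors: 457, 663, 859, 818, 722, 961.
Vertex 465 has 6 neighbors: 457, 244, 182, 273, 859, 818.
N(244) = {457, 465, 987, 273, 722, 961}, |N(244)| = 6.
deg(722) = 6; N(722) = {244, 987, 182, 859, 585, 961}.
deg(v) = 6 for all v (|V|=13); Paley(13): SR with (k,λ,μ)=(6,2,3).
Distinct eigenvalues (to 5 d.p.): [6.0, 1.30278, -2.30278].
Lovász (edge-transitive): ϑ = −13·(-sqrt(13)/2 - 1/2)/((6)−(-sqrt(13)/2 - 1/2)) = sqrt(13).
Numerically 3.60555128.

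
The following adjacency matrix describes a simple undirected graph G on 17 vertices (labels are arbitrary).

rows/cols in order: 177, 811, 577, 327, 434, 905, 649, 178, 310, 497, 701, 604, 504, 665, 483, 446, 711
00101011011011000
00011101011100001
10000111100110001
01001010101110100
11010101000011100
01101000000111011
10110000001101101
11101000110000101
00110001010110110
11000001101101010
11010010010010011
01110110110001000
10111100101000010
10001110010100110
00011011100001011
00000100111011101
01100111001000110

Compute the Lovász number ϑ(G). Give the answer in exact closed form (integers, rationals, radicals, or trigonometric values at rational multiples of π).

sqrt(17)

Vertex 446 has 8 neighbors: 905, 310, 497, 701, 504, 665, 483, 711.
deg(905) = 8; N(905) = {811, 577, 434, 604, 504, 665, 446, 711}.
deg(497) = 8; N(497) = {177, 811, 178, 310, 701, 604, 665, 446}.
Vertex 483 has 8 neighbors: 327, 434, 649, 178, 310, 665, 446, 711.
deg(v) = 8 for all v (|V|=17); Paley(17): SR with (k,λ,μ)=(8,3,4).
Distinct eigenvalues (to 5 d.p.): [8.0, 1.56155, -2.56155].
Lovász (edge-transitive): ϑ = −17·(-sqrt(17)/2 - 1/2)/((8)−(-sqrt(17)/2 - 1/2)) = sqrt(17).
= 4.1231… (decimal).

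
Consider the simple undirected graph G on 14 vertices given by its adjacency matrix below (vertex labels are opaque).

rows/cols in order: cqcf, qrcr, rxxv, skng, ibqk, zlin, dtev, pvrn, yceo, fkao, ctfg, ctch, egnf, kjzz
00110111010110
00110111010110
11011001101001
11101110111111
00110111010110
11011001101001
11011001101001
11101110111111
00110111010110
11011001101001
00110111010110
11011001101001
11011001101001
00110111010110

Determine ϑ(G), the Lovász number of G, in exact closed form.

deg(dtev) = 8; N(dtev) = {cqcf, qrcr, skng, ibqk, pvrn, yceo, ctfg, kjzz}.
N(cqcf) = {rxxv, skng, zlin, dtev, pvrn, fkao, ctch, egnf}, |N(cqcf)| = 8.
N(ctfg) = {rxxv, skng, zlin, dtev, pvrn, fkao, ctch, egnf}, |N(ctfg)| = 8.
Vertex skng has 12 neighbors: cqcf, qrcr, rxxv, ibqk, zlin, dtev, yceo, fkao, ctfg, ctch, egnf, kjzz.
Complete 3-partite, parts [6, 6, 2]: perfect, ϑ = α = 6.
≈ 6.000000 (to 6 d.p.).
6 ≤ 6 ≤ 6: collapsed.

6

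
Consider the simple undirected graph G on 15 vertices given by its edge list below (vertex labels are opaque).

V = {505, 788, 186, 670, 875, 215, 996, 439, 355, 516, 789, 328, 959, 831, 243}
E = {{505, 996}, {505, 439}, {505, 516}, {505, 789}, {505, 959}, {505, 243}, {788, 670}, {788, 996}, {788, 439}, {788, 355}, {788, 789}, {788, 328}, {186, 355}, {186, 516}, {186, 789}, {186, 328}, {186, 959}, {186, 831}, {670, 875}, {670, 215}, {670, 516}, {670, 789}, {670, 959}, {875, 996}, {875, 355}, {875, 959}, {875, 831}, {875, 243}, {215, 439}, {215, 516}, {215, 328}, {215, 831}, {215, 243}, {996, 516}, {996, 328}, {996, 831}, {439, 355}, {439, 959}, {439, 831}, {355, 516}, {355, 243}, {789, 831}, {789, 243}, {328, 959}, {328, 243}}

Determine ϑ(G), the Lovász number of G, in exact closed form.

5

N(186) = {355, 516, 789, 328, 959, 831}, |N(186)| = 6.
deg(831) = 6; N(831) = {186, 875, 215, 996, 439, 789}.
N(328) = {788, 186, 215, 996, 959, 243}, |N(328)| = 6.
Vertex 996 has 6 neighbors: 505, 788, 875, 516, 328, 831.
15-vertex 6-regular graph: Kneser-type, 2-subsets of [6].
A has 3 distinct eigenvalues ≈ [6.0, 1.0, -3.0].
Lovász (edge-transitive): ϑ = −15·(-3)/((6)−(-3)) = 5.
Numerically 5.000000000.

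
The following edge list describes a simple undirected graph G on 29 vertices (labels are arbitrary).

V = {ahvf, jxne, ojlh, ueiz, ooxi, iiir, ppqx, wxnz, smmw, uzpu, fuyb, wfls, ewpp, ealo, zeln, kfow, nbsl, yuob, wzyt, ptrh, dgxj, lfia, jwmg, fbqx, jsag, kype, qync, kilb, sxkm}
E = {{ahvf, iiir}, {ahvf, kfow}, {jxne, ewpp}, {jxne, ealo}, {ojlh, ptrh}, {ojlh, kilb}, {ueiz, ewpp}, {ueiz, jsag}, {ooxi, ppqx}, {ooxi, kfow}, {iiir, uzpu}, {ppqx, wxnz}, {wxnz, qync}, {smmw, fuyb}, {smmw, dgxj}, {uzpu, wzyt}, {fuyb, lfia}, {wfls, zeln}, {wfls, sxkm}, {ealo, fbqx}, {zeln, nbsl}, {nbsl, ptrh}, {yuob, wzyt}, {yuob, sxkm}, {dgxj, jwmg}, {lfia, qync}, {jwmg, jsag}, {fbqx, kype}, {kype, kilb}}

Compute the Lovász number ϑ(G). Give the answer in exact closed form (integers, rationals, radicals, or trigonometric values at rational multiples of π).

deg(wzyt) = 2; N(wzyt) = {uzpu, yuob}.
deg(ealo) = 2; N(ealo) = {jxne, fbqx}.
Vertex fbqx has 2 neighbors: ealo, kype.
deg(yuob) = 2; N(yuob) = {wzyt, sxkm}.
2-regular, N=29; connected 2-regular on 29 ⇒ C_{29}.
A has 15 distinct eigenvalues ≈ [2.0, 1.95324, 1.81515, 1.59219, 1.29477, 0.93682, 0.53506, 0.10828, -0.32356, -0.74028, -1.12237, -1.45199, -1.71371, -1.89531, -1.98828].
λ_max=2, λ_min=-2*cos(pi/29); ϑ = −29·λ_min/(λ_max−λ_min) = 29*cos(pi/29)/(cos(pi/29) + 1).
≈ 14.457375 (to 6 d.p.).
α=14, χ(Ḡ)=15; ϑ=29*cos(pi/29)/(cos(pi/29) + 1) lies between (both strict).

29*cos(pi/29)/(cos(pi/29) + 1)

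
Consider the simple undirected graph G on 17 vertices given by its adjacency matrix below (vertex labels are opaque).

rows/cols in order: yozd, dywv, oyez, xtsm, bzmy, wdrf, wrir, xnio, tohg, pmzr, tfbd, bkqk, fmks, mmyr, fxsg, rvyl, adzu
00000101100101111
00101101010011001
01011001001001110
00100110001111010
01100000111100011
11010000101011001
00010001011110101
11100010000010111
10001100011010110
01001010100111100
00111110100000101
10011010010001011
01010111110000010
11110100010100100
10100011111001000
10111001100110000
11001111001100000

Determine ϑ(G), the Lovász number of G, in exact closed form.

deg(wdrf) = 8; N(wdrf) = {yozd, dywv, xtsm, tohg, tfbd, fmks, mmyr, adzu}.
deg(tohg) = 8; N(tohg) = {yozd, bzmy, wdrf, pmzr, tfbd, fmks, fxsg, rvyl}.
Vertex bkqk has 8 neighbors: yozd, xtsm, bzmy, wrir, pmzr, mmyr, rvyl, adzu.
Vertex adzu has 8 neighbors: yozd, dywv, bzmy, wdrf, wrir, xnio, tfbd, bkqk.
17-vertex 8-regular graph: strongly regular (17,8,3,4).
Distinct eigenvalues (to 6 d.p.): [8.0, 1.561553, -2.561553].
−17·(-sqrt(17)/2 - 1/2) / ((8)−(-sqrt(17)/2 - 1/2)) = sqrt(17) = ϑ(G).
ϑ(G) ≈ 4.12310563.

sqrt(17)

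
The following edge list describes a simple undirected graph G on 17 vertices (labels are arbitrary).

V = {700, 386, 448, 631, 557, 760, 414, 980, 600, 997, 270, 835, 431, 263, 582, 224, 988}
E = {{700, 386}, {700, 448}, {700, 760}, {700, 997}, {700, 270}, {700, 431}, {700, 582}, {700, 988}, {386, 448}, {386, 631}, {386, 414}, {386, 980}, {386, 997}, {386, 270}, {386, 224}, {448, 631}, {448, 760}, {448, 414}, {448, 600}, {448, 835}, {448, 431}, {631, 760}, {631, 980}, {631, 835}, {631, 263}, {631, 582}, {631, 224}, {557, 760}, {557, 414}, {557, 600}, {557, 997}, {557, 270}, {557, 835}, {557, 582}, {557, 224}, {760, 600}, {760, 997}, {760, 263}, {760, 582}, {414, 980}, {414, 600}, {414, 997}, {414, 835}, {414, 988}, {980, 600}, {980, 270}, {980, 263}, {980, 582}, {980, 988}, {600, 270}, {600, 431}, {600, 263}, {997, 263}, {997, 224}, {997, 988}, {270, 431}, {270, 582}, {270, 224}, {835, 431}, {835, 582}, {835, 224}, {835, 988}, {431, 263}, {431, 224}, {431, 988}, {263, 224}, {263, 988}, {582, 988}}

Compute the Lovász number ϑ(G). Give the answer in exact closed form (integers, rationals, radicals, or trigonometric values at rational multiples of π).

Vertex 263 has 8 neighbors: 631, 760, 980, 600, 997, 431, 224, 988.
Vertex 600 has 8 neighbors: 448, 557, 760, 414, 980, 270, 431, 263.
Vertex 760 has 8 neighbors: 700, 448, 631, 557, 600, 997, 263, 582.
Vertex 997 has 8 neighbors: 700, 386, 557, 760, 414, 263, 224, 988.
17-vertex 8-regular graph: SR(17,8,3,4) — a Paley graph.
A has 3 distinct eigenvalues ≈ [8.0, 1.562, -2.562].
ϑ = −N·λ_min/(λ_max−λ_min) = −17·(-sqrt(17)/2 - 1/2)/(8−(-sqrt(17)/2 - 1/2)) = sqrt(17).
Numerically 4.123106.

sqrt(17)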